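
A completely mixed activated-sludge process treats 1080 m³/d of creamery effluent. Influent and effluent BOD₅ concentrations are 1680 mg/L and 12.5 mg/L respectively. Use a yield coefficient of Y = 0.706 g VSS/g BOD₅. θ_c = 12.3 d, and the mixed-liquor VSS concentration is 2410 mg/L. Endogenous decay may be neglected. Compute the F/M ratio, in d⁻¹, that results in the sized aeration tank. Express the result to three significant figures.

F/M ≈ 0.116 d⁻¹

With k_d = 0 the design equation reduces to V = Y Q (S₀−S) θ_c / X = 0.706 × 1080 × (1680 − 12.5) × 12.3 / 2410 = 6489 m³.
F/M = Q·S₀ / (V·X) = 1080 × 1680 / (6489 × 2410) = 0.1160 g BOD₅·(g VSS·d)⁻¹.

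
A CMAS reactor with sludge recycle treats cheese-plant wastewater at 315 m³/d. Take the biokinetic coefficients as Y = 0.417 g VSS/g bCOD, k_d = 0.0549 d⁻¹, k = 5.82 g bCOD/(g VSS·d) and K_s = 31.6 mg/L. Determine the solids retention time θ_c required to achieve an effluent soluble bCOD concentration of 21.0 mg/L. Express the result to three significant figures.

θ_c ≈ 1.09 d

At the target effluent, Y k S/(K_s+S) = 0.417×5.82×21.0/52.60 = 0.9689 d⁻¹.
θ_c = 1/(μ − k_d) = 1/(0.9689 − 0.0549) = 1/0.9140 = 1.094 d.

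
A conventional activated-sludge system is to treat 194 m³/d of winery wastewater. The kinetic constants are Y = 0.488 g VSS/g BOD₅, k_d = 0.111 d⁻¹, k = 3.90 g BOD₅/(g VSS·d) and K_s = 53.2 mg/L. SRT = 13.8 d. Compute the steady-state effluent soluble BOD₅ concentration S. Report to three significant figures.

From the Monod/SRT balance for a CMAS, S = K_s·(1+k_d θ_c)/[θ_c·(Y k − k_d) − 1] = 53.2 × (1 + 0.111 × 13.8) / [13.8 × (0.488 × 3.90 − 0.111) − 1] = 134.7 / 23.73 = 5.675 mg/L.

S ≈ 5.68 mg/L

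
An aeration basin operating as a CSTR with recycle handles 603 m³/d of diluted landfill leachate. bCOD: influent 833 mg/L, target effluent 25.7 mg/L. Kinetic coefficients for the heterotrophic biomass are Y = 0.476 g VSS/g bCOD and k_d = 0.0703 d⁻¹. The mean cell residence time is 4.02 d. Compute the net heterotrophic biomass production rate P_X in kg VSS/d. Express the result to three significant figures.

P_X ≈ 181 kg VSS/d

Correct the yield for decay: Y_obs = Y/(1 + k_d θ_c) = 0.476 / (1 + 0.0703 × 4.02) = 0.476 / 1.283 = 0.3711.
Q·(S₀ − S) = 603 × (833 − 25.7) × 10⁻³ = 486.8 kg/d removed.
So the net sludge growth is P_X = 0.3711 × 486.8 = 180.7 kg VSS/d.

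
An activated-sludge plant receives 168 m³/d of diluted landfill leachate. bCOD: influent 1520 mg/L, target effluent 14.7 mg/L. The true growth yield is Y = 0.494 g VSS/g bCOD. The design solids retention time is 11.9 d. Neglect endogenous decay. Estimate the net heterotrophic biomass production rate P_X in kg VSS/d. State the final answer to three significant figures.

With endogenous decay neglected, the observed yield equals the true yield: Y_obs = Y = 0.494 g VSS/g bCOD.
Q·(S₀ − S) = 168 × (1520 − 14.7) × 10⁻³ = 252.9 kg/d removed.
P_X = Y_obs · Q(S₀ − S) = 0.4940 × 252.9 = 124.9 kg VSS/d.

P_X ≈ 125 kg VSS/d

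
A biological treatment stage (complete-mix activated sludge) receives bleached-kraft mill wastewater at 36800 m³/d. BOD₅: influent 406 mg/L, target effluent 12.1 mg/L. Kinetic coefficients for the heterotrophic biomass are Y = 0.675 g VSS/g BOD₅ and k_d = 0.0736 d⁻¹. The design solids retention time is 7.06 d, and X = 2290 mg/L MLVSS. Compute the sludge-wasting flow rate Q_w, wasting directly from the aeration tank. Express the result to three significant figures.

Q_w ≈ 2810 m³/d

Rearranging the biomass balance for a CMAS with decay, V = Y·Q·ΔS·θ_c / [X·(1+k_d θ_c)] = 0.675 × 36800 × (406 − 12.1) × 7.06 / [2290 × (1 + 0.0736 × 7.06)] = 6.91×10^7 / 3480 = 19851 m³.
Wasting from the aeration tank: Q_w = V / θ_c = 19851 / 7.06 = 2812 m³/d.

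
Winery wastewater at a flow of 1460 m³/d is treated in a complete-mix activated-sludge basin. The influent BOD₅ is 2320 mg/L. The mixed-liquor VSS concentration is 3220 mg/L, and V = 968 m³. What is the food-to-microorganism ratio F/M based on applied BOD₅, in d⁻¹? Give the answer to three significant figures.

F/M = applied load / biomass = Q·S₀/(V·X) = 1460 × 2320 / (968.0 × 3220) = 1.087 d⁻¹.

F/M ≈ 1.09 d⁻¹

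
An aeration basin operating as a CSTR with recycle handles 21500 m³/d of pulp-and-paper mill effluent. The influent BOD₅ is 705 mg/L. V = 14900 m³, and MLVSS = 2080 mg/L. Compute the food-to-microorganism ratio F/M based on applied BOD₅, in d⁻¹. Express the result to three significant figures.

F/M ≈ 0.489 d⁻¹

Food-to-microorganism ratio F/M = Q S₀ / (V X) = 21500 × 705 / (14900 × 2080) = 0.4891 d⁻¹.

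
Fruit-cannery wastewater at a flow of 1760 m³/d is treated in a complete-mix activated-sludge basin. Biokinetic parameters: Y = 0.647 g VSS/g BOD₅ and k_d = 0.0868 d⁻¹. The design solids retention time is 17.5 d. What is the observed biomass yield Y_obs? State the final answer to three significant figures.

Y_obs = Y / (1 + k_d θ_c) = 0.647 / (1 + 0.0868 × 17.5) = 0.647 / 2.519 = 0.2568.

Y_obs ≈ 0.257 g VSS/g BOD₅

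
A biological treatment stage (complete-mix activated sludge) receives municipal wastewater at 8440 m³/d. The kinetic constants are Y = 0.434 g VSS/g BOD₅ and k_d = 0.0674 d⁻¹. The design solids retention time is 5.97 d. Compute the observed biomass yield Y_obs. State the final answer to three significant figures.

The observed yield is Y_obs = Y/(1 + k_d·θ_c) = 0.434 / (1 + 0.0674 × 5.97) = 0.434 / 1.402 = 0.3095 g VSS per g BOD₅ removed.

Y_obs ≈ 0.309 g VSS/g BOD₅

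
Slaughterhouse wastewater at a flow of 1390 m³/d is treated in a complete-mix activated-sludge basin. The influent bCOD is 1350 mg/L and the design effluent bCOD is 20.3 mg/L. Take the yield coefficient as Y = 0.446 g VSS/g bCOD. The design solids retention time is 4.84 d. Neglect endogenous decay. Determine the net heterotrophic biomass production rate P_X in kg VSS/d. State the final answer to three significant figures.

P_X ≈ 824 kg VSS/d

With endogenous decay neglected, the observed yield equals the true yield: Y_obs = Y = 0.446 g VSS/g bCOD.
Mass of bCOD removed per day: Q(S₀ − S) = 1390 × 1330 g/m³ = 1848 kg/d.
So the net sludge growth is P_X = 0.4460 × 1848 = 824.3 kg VSS/d.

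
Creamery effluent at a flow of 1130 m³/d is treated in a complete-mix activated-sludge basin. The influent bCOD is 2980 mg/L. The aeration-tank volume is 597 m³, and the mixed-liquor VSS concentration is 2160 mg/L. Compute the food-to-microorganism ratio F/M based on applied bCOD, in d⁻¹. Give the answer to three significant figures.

F/M ≈ 2.61 d⁻¹

Food-to-microorganism ratio F/M = Q S₀ / (V X) = 1130 × 2980 / (597.0 × 2160) = 2.611 d⁻¹.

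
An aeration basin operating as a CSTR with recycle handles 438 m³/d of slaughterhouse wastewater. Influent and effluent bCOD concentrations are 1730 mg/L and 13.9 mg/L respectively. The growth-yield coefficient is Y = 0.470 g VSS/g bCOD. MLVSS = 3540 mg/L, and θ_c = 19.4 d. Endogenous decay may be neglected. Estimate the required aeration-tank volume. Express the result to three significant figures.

V ≈ 1940 m³

V·X = Y·Q·ΔS·θ_c gives V = 0.470 × 438 × (1730 − 13.9) × 19.4 / 3540 = 1936 m³.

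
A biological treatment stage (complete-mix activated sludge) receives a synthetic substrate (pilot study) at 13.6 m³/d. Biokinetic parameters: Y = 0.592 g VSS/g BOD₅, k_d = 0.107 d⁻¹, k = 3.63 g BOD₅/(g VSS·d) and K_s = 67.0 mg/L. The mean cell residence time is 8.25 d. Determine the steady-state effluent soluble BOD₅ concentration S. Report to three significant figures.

For a completely mixed reactor with recycle the Lawrence–McCarty relation gives S = K_s·(1 + k_d·θ_c) / [θ_c·(Y·k − k_d) − 1] = 67.0 × (1 + 0.107 × 8.25) / [8.25 × (0.592 × 3.63 − 0.107) − 1] = 126.1 / 15.85 = 7.961 mg/L.

S ≈ 7.96 mg/L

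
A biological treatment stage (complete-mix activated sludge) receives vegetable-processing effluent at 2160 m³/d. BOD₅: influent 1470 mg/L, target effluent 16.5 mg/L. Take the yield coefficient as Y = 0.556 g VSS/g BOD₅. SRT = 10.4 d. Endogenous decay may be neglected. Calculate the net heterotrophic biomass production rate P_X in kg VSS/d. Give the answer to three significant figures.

No decay correction is needed, so Y_obs = Y = 0.556.
Mass of BOD₅ removed per day: Q(S₀ − S) = 2160 × 1454 g/m³ = 3140 kg/d.
P_X = Y_obs · Q(S₀ − S) = 0.5560 × 3140 = 1746 kg VSS/d.

P_X ≈ 1750 kg VSS/d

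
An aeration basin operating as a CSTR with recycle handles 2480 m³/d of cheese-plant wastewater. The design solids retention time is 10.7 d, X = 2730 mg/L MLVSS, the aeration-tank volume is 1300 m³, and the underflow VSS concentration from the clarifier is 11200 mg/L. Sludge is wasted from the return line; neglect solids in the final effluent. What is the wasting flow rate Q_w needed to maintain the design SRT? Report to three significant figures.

Q_w ≈ 29.6 m³/d

Wasting from the return line (neglecting effluent solids): Q_w = V·X / (θ_c·X_r) = 1300 × 2730 / (10.7 × 11200) = 29.61 m³/d.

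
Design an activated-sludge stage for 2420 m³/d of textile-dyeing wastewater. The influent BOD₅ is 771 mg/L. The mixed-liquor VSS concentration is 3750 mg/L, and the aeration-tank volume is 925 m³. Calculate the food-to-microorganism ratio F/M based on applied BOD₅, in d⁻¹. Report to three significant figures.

Food-to-microorganism ratio F/M = Q S₀ / (V X) = 2420 × 771 / (925.0 × 3750) = 0.5379 d⁻¹.

F/M ≈ 0.538 d⁻¹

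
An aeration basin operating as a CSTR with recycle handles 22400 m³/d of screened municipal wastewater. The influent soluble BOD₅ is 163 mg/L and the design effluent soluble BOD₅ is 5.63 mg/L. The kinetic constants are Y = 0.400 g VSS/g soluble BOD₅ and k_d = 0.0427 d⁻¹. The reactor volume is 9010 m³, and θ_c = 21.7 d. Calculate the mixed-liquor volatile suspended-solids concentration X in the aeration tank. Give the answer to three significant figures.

X ≈ 1760 mg/L

From V·X·(1 + k_d·θ_c) = Y·Q·(S₀ − S)·θ_c: X = 0.400 × 22400 × (163 − 5.63) × 21.7 / [9010 × (1 + 0.0427 × 21.7)] = 1763 mg/L.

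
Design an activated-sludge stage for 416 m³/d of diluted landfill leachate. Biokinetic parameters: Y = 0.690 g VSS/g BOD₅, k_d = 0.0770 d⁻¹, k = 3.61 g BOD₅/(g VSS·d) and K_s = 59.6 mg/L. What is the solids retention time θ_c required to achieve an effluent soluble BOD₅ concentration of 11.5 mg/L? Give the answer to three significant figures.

Specific growth rate at S = 11.5 mg/L: μ = YkS/(K_s+S) = 0.690·3.61·11.5/(59.6+11.5) = 0.4029 d⁻¹.
Then 1/θ_c = μ − k_d = 0.4029 − 0.0770 = 0.3259 d⁻¹, giving θ_c = 3.069 d.

θ_c ≈ 3.07 d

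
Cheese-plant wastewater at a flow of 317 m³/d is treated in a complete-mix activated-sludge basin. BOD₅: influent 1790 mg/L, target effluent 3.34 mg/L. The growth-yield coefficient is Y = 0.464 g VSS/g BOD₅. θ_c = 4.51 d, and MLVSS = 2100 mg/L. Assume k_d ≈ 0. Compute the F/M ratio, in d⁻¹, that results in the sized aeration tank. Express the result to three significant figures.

Biomass mass balance (decay neglected): V·X = Y·Q·(S₀ − S)·θ_c, so V = 0.464 × 317 × (1790 − 3.34) × 4.51 / 2100 = 564.4 m³.
F/M = Q·S₀ / (V·X) = 317 × 1790 / (564.4 × 2100) = 0.4788 g BOD₅·(g VSS·d)⁻¹.

F/M ≈ 0.479 d⁻¹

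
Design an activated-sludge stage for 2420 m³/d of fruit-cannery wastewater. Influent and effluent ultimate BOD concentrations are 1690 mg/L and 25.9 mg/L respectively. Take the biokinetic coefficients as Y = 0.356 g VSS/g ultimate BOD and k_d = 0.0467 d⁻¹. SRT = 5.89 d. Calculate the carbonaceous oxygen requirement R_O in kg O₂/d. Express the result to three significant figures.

Correct the yield for decay: Y_obs = Y/(1 + k_d θ_c) = 0.356 / (1 + 0.0467 × 5.89) = 0.356 / 1.275 = 0.2792.
Substrate removed = Q·(S₀ − S) = 2420 m³/d × (1690 − 25.9) g/m³ = 4.03×10^6 g/d = 4027 kg/d.
Biomass synthesised: P_X = Y_obs × 4027 = 1124 kg VSS/d.
Carbonaceous O₂ demand = substrate oxidised − cell-mass equivalent = 4027 − 1.42 × 1124 = 2431 kg O₂/d.

R_O ≈ 2430 kg O₂/d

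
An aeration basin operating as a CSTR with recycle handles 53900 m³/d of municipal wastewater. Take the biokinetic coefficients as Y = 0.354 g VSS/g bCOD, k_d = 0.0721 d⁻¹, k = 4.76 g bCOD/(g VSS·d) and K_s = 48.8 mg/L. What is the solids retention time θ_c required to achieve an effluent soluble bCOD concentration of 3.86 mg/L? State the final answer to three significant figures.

From 1/θ_c = Y·k·S/(K_s + S) − k_d: Y·k·S/(K_s+S) = 0.354 × 4.76 × 3.86 / (48.8 + 3.86) = 0.1235 d⁻¹.
Then 1/θ_c = μ − k_d = 0.1235 − 0.0721 = 0.05141 d⁻¹, giving θ_c = 19.45 d.

θ_c ≈ 19.4 d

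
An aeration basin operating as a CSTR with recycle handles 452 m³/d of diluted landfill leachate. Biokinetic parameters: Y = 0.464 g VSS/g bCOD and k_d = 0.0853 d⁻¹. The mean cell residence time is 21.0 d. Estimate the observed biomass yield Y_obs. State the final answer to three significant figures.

Y_obs = Y / (1 + k_d θ_c) = 0.464 / (1 + 0.0853 × 21.0) = 0.464 / 2.791 = 0.1662.

Y_obs ≈ 0.166 g VSS/g bCOD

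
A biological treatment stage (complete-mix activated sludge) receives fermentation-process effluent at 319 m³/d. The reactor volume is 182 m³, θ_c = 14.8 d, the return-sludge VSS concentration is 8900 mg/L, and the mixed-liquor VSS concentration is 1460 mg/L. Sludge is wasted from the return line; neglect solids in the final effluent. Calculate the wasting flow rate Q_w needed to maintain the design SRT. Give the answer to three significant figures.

Wasting from the return line (neglecting effluent solids): Q_w = V·X / (θ_c·X_r) = 182.0 × 1460 / (14.8 × 8900) = 2.017 m³/d.

Q_w ≈ 2.02 m³/d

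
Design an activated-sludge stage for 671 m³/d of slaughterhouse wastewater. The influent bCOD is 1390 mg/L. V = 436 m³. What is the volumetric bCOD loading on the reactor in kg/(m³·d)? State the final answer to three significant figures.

L_v ≈ 2.14 kg bCOD/(m³·d)

Volumetric loading L_v = Q·S₀ / V = 671 × 1390 g/m³ / 436.0 m³ = 2139 g/(m³·d) = 2.139 kg bCOD/(m³·d).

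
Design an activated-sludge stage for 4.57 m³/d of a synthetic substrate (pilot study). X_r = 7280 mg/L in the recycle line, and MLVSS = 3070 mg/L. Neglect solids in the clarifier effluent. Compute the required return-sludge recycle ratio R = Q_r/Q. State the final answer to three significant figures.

R ≈ 0.729

R = Q_r/Q = X/(X_r − X) = 3070 / (7280 − 3070) = 0.7292.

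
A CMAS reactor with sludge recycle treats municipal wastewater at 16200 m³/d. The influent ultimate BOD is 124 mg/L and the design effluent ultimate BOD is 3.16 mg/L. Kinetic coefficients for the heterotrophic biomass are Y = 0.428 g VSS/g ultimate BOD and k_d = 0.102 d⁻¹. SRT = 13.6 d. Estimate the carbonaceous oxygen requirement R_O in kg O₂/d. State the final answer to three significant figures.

R_O ≈ 1460 kg O₂/d

The observed yield is Y_obs = Y/(1 + k_d·θ_c) = 0.428 / (1 + 0.102 × 13.6) = 0.428 / 2.387 = 0.1793 g VSS per g ultimate BOD removed.
Q·(S₀ − S) = 16200 × (124 − 3.16) × 10⁻³ = 1958 kg/d removed.
Net sludge production P_X = 0.1793 × 1958 = 351.0 kg VSS/d.
R_O = Q·ΔS − 1.42 P_X = 1958 − 498.4 = 1459 kg O₂/d.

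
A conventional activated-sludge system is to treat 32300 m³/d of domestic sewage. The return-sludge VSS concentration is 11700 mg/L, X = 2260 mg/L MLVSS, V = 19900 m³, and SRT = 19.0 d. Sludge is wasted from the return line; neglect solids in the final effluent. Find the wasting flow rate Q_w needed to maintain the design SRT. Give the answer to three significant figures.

Wasting from the return line (neglecting effluent solids): Q_w = V·X / (θ_c·X_r) = 19900 × 2260 / (19.0 × 11700) = 202.3 m³/d.

Q_w ≈ 202 m³/d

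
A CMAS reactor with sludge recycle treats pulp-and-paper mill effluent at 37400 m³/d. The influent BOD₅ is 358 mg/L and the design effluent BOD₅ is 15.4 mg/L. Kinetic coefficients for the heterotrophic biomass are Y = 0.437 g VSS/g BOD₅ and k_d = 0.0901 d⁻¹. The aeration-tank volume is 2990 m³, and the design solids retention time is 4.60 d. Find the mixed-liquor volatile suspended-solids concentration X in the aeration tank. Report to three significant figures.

X = Y·Q·ΔS·θ_c / [V·(1 + k_d θ_c)] = 0.437 × 37400 × (358 − 15.4) × 4.60 / [2990 × (1 + 0.0901 × 4.60)] = 6090 mg/L.

X ≈ 6090 mg/L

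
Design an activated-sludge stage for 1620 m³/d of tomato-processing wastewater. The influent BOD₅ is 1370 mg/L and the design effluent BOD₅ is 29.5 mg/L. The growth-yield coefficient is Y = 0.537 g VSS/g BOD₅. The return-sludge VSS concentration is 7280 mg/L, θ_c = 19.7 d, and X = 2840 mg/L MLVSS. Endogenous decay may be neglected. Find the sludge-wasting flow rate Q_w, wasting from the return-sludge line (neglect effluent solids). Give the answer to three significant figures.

Q_w ≈ 160 m³/d

Biomass mass balance (decay neglected): V·X = Y·Q·(S₀ − S)·θ_c, so V = 0.537 × 1620 × (1370 − 29.5) × 19.7 / 2840 = 8089 m³.
Q_w = (V·X)/(θ_c X_r) = 8089 × 2840 / (19.7 × 7280) = 160.2 m³/d.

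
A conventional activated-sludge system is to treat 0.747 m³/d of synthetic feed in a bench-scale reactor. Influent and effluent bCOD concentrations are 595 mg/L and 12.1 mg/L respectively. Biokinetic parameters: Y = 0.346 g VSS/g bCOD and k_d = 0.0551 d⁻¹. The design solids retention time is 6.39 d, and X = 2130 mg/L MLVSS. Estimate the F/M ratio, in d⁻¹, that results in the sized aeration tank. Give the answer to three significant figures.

F/M ≈ 0.624 d⁻¹

Rearranging the biomass balance for a CMAS with decay, V = Y·Q·ΔS·θ_c / [X·(1+k_d θ_c)] = 0.346 × 0.747 × (595 − 12.1) × 6.39 / [2130 × (1 + 0.0551 × 6.39)] = 9.63×10^2 / 2880 = 0.3343 m³.
F/M = Q·S₀ / (V·X) = 0.747 × 595 / (0.3343 × 2130) = 0.6242 g bCOD·(g VSS·d)⁻¹.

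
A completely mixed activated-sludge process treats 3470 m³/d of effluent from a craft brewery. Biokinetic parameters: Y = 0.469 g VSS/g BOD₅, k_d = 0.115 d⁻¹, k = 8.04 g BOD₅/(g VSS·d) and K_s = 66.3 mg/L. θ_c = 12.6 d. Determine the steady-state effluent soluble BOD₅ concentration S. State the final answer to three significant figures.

From the Monod/SRT balance for a CMAS, S = K_s·(1+k_d θ_c)/[θ_c·(Y k − k_d) − 1] = 66.3 × (1 + 0.115 × 12.6) / [12.6 × (0.469 × 8.04 − 0.115) − 1] = 162.4 / 45.06 = 3.603 mg/L.

S ≈ 3.60 mg/L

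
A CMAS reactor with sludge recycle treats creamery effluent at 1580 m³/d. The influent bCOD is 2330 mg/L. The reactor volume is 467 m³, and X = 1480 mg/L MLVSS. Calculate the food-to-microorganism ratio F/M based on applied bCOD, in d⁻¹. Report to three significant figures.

F/M ≈ 5.33 d⁻¹

F/M = Q·S₀ / (V·X) = 1580 × 2330 / (467.0 × 1480) = 5.326 g bCOD·(g VSS·d)⁻¹.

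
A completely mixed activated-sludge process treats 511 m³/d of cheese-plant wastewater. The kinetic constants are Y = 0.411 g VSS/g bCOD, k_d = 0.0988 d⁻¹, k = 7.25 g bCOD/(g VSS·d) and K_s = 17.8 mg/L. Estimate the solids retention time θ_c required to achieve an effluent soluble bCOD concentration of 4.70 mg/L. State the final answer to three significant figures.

θ_c ≈ 1.91 d

Specific growth rate at S = 4.70 mg/L: μ = YkS/(K_s+S) = 0.411·7.25·4.70/(17.8+4.70) = 0.6224 d⁻¹.
θ_c = 1/(μ − k_d) = 1/(0.6224 − 0.0988) = 1/0.5236 = 1.910 d.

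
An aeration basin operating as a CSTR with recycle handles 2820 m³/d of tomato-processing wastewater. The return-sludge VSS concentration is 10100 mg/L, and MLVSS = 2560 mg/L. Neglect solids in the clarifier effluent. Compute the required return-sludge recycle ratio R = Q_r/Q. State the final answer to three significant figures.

R ≈ 0.340

Mass balance around the secondary clarifier (neglecting effluent solids): R = X / (X_r − X) = 2560 / (10100 − 2560) = 0.3395.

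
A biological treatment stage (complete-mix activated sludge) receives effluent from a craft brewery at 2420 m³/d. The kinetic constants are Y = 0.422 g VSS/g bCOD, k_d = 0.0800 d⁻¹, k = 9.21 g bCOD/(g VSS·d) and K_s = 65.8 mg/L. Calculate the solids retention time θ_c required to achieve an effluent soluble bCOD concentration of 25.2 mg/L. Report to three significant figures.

θ_c ≈ 1.00 d

At the target effluent, Y k S/(K_s+S) = 0.422×9.21×25.2/91.00 = 1.076 d⁻¹.
θ_c = 1/(μ − k_d) = 1/(1.076 − 0.0800) = 1/0.9963 = 1.004 d.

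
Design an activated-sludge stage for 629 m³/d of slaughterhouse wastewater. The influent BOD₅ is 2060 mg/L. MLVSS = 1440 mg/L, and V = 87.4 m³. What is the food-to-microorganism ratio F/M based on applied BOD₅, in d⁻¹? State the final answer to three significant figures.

F/M = Q·S₀ / (V·X) = 629 × 2060 / (87.40 × 1440) = 10.30 g BOD₅·(g VSS·d)⁻¹.

F/M ≈ 10.3 d⁻¹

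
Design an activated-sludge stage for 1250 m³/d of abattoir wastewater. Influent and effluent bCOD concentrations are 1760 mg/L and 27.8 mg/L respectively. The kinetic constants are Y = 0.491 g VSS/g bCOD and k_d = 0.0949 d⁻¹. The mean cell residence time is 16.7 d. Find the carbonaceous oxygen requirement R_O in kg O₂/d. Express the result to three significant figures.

Observed yield with endogenous decay: Y_obs = Y / (1 + k_d·θ_c) = 0.491 / (1 + 0.0949 × 16.7) = 0.491 / 2.585 = 0.1900 g VSS/g bCOD.
ΔS = 1760 − 27.8 = 1732 mg/L, so the substrate removal rate is 1250 × 1732/1000 = 2165 kg bCOD/d.
Net sludge production P_X = 0.1900 × 2165 = 411.3 kg VSS/d.
Carbonaceous O₂ demand = substrate oxidised − cell-mass equivalent = 2165 − 1.42 × 411.3 = 1581 kg O₂/d.

R_O ≈ 1580 kg O₂/d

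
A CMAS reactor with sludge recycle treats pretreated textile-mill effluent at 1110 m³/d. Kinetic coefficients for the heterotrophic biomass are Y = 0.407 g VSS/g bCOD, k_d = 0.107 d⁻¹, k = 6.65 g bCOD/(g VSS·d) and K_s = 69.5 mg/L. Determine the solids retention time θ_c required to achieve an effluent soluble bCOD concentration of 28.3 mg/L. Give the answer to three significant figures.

At the target effluent, Y k S/(K_s+S) = 0.407×6.65×28.3/97.80 = 0.7832 d⁻¹.
Then 1/θ_c = μ − k_d = 0.7832 − 0.107 = 0.6762 d⁻¹, giving θ_c = 1.479 d.

θ_c ≈ 1.48 d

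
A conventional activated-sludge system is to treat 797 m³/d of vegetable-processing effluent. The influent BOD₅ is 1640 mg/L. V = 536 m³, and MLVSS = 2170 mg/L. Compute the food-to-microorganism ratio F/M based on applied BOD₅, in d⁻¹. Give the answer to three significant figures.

F/M ≈ 1.12 d⁻¹

F/M = Q·S₀ / (V·X) = 797 × 1640 / (536.0 × 2170) = 1.124 g BOD₅·(g VSS·d)⁻¹.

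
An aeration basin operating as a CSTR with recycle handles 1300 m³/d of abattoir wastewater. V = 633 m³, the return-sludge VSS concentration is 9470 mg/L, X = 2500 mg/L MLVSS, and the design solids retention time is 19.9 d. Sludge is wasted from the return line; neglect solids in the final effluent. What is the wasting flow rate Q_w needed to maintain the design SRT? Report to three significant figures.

Wasting from the return line (neglecting effluent solids): Q_w = V·X / (θ_c·X_r) = 633.0 × 2500 / (19.9 × 9470) = 8.397 m³/d.

Q_w ≈ 8.40 m³/d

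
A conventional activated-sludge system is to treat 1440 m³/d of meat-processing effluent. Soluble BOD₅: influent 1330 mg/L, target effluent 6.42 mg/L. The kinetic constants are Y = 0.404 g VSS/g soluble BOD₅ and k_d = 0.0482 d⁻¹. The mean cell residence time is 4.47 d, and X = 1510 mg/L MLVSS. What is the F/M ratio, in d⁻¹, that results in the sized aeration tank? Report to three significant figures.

F/M ≈ 0.676 d⁻¹

Rearranging the biomass balance for a CMAS with decay, V = Y·Q·ΔS·θ_c / [X·(1+k_d θ_c)] = 0.404 × 1440 × (1330 − 6.42) × 4.47 / [1510 × (1 + 0.0482 × 4.47)] = 3.44×10^6 / 1835 = 1875 m³.
Food-to-microorganism ratio F/M = Q S₀ / (V X) = 1440 × 1330 / (1875 × 1510) = 0.6763 d⁻¹.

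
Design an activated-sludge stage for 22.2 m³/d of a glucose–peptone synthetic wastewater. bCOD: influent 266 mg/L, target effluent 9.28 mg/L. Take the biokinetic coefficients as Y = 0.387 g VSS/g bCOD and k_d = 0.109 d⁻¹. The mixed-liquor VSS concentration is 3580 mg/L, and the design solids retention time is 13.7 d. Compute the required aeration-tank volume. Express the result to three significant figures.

V ≈ 3.39 m³

Steady-state biomass mass balance: V·X·(1 + k_d·θ_c) = Y·Q·(S₀ − S)·θ_c, so V = 0.387 × 22.2 × (266 − 9.28) × 13.7 / [3580 × (1 + 0.109 × 13.7)] = 3.02×10^4 / 8926 = 3.385 m³.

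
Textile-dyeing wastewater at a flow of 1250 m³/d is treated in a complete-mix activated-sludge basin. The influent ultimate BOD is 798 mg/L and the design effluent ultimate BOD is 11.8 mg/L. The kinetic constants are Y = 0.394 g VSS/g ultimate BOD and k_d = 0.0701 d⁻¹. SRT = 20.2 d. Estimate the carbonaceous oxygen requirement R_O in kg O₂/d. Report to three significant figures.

Y_obs = Y / (1 + k_d θ_c) = 0.394 / (1 + 0.0701 × 20.2) = 0.394 / 2.416 = 0.1631.
Mass of ultimate BOD removed per day: Q(S₀ − S) = 1250 × 786.2 g/m³ = 982.8 kg/d.
Biomass synthesised: P_X = Y_obs × 982.8 = 160.3 kg VSS/d.
R_O = Q·(S₀ − S) − 1.42·P_X = 982.8 − 1.42 × 160.3 = 755.2 kg O₂/d.

R_O ≈ 755 kg O₂/d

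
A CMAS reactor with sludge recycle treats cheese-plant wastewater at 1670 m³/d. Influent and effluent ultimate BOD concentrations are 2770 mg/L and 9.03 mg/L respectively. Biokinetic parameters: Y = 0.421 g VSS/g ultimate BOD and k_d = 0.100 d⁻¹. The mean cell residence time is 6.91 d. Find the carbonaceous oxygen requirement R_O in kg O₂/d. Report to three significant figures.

R_O ≈ 2980 kg O₂/d

Y_obs = Y / (1 + k_d θ_c) = 0.421 / (1 + 0.100 × 6.91) = 0.421 / 1.691 = 0.2490.
Mass of ultimate BOD removed per day: Q(S₀ − S) = 1670 × 2761 g/m³ = 4611 kg/d.
P_X = Y_obs·Q·(S₀ − S) = 0.2490 × 4611 = 1148 kg VSS/d.
R_O = Q·(S₀ − S) − 1.42·P_X = 4611 − 1.42 × 1148 = 2981 kg O₂/d.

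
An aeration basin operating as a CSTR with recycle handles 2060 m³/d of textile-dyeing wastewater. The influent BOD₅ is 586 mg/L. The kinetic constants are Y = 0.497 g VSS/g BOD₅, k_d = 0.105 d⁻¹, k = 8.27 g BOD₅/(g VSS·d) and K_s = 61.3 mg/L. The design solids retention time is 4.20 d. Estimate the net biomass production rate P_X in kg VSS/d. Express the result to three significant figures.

From the Monod/SRT balance for a CMAS, S = K_s·(1+k_d θ_c)/[θ_c·(Y k − k_d) − 1] = 61.3 × (1 + 0.105 × 4.20) / [4.20 × (0.497 × 8.27 − 0.105) − 1] = 88.33 / 15.82 = 5.583 mg/L.
Y_obs = Y / (1 + k_d θ_c) = 0.497 / (1 + 0.105 × 4.20) = 0.497 / 1.441 = 0.3449.
Mass of BOD₅ removed per day: Q(S₀ − S) = 2060 × 580.4 g/m³ = 1196 kg/d.
Biomass produced: P_X = Y_obs·Q·ΔS = 0.3449 × 1196 ≈ 412.4 kg VSS/d.

P_X ≈ 412 kg VSS/d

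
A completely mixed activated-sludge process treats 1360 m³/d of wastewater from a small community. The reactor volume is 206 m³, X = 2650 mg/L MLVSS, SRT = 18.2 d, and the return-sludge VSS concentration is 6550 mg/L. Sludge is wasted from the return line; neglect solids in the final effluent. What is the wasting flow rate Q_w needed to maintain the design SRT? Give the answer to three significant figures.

Q_w ≈ 4.58 m³/d

Q_w = (V·X)/(θ_c X_r) = 206.0 × 2650 / (18.2 × 6550) = 4.579 m³/d.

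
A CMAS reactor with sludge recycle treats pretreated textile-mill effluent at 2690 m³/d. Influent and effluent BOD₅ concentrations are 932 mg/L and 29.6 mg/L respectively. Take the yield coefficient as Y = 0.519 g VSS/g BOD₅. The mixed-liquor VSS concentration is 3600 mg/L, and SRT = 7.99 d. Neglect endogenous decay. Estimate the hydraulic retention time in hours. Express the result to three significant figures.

τ ≈ 24.9 h

V·X = Y·Q·ΔS·θ_c gives V = 0.519 × 2690 × (932 − 29.6) × 7.99 / 3600 = 2796 m³.
τ = V/Q = 2796/2690 = 1.039 d, or 24.95 h.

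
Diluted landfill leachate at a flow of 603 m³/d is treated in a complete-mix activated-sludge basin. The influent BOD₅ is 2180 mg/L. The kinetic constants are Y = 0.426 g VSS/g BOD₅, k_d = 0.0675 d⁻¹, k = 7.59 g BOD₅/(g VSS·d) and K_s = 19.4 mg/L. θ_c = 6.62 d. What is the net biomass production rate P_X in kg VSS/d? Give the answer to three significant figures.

P_X ≈ 387 kg VSS/d

From the Monod/SRT balance for a CMAS, S = K_s·(1+k_d θ_c)/[θ_c·(Y k − k_d) − 1] = 19.4 × (1 + 0.0675 × 6.62) / [6.62 × (0.426 × 7.59 − 0.0675) − 1] = 28.07 / 19.96 = 1.406 mg/L.
Y_obs = Y / (1 + k_d θ_c) = 0.426 / (1 + 0.0675 × 6.62) = 0.426 / 1.447 = 0.2944.
Substrate removed = Q·(S₀ − S) = 603 m³/d × (2180 − 1.41) g/m³ = 1.31×10^6 g/d = 1314 kg/d.
Net biomass production P_X = Y_obs × Q·(S₀ − S) = 0.2944 × 1314 = 386.8 kg VSS/d.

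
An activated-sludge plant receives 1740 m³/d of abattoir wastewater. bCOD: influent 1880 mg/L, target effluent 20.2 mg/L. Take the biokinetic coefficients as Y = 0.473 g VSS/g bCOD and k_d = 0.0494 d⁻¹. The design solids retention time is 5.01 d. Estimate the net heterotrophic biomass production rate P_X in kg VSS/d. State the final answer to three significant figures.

Observed yield with endogenous decay: Y_obs = Y / (1 + k_d·θ_c) = 0.473 / (1 + 0.0494 × 5.01) = 0.473 / 1.247 = 0.3792 g VSS/g bCOD.
ΔS = 1880 − 20.2 = 1860 mg/L, so the substrate removal rate is 1740 × 1860/1000 = 3236 kg bCOD/d.
So the net sludge growth is P_X = 0.3792 × 3236 = 1227 kg VSS/d.

P_X ≈ 1230 kg VSS/d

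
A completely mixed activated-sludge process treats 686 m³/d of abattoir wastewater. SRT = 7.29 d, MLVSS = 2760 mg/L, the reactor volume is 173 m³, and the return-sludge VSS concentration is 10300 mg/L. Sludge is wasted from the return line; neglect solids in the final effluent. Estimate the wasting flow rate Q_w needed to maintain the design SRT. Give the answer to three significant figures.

θ_c = V·X/(Q_w·X_r) when wasting from the recycle, so Q_w = V·X/(θ_c·X_r) = 173.0 × 2760 / (7.29 × 10300) = 6.359 m³/d.

Q_w ≈ 6.36 m³/d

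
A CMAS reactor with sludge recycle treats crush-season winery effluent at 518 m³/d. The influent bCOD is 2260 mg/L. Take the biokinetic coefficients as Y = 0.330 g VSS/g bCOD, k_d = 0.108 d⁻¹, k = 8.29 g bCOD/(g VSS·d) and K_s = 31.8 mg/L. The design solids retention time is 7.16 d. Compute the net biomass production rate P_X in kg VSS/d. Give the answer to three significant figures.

P_X ≈ 218 kg VSS/d

For a completely mixed reactor with recycle the Lawrence–McCarty relation gives S = K_s·(1 + k_d·θ_c) / [θ_c·(Y·k − k_d) − 1] = 31.8 × (1 + 0.108 × 7.16) / [7.16 × (0.330 × 8.29 − 0.108) − 1] = 56.39 / 17.81 = 3.165 mg/L.
Correct the yield for decay: Y_obs = Y/(1 + k_d θ_c) = 0.330 / (1 + 0.108 × 7.16) = 0.330 / 1.773 = 0.1861.
Q·(S₀ − S) = 518 × (2260 − 3.17) × 10⁻³ = 1169 kg/d removed.
So the net sludge growth is P_X = 0.1861 × 1169 = 217.6 kg VSS/d.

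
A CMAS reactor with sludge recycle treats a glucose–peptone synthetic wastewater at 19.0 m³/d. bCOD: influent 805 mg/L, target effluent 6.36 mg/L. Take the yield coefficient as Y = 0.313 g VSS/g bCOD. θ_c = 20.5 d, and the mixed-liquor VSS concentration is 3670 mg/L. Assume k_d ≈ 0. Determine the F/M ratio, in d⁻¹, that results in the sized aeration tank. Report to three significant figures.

Biomass mass balance (decay neglected): V·X = Y·Q·(S₀ − S)·θ_c, so V = 0.313 × 19.0 × (805 − 6.36) × 20.5 / 3670 = 26.53 m³.
Food-to-microorganism ratio F/M = Q S₀ / (V X) = 19.0 × 805 / (26.53 × 3670) = 0.1571 d⁻¹.

F/M ≈ 0.157 d⁻¹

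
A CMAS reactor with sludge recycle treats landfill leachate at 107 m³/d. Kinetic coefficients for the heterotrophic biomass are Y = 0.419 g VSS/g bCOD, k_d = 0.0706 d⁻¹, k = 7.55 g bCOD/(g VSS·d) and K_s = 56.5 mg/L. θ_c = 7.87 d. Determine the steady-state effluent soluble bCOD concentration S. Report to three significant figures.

From the Monod/SRT balance for a CMAS, S = K_s·(1+k_d θ_c)/[θ_c·(Y k − k_d) − 1] = 56.5 × (1 + 0.0706 × 7.87) / [7.87 × (0.419 × 7.55 − 0.0706) − 1] = 87.89 / 23.34 = 3.766 mg/L.

S ≈ 3.77 mg/L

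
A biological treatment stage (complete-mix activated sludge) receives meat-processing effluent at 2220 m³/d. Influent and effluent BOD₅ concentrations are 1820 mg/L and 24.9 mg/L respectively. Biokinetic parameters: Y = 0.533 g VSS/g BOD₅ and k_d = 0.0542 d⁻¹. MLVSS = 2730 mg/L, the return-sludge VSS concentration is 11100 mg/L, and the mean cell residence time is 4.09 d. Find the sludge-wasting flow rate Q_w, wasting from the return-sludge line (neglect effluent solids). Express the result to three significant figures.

Q_w ≈ 157 m³/d

Rearranging the biomass balance for a CMAS with decay, V = Y·Q·ΔS·θ_c / [X·(1+k_d θ_c)] = 0.533 × 2220 × (1820 − 24.9) × 4.09 / [2730 × (1 + 0.0542 × 4.09)] = 8.69×10^6 / 3335 = 2605 m³.
Q_w = (V·X)/(θ_c X_r) = 2605 × 2730 / (4.09 × 11100) = 156.6 m³/d.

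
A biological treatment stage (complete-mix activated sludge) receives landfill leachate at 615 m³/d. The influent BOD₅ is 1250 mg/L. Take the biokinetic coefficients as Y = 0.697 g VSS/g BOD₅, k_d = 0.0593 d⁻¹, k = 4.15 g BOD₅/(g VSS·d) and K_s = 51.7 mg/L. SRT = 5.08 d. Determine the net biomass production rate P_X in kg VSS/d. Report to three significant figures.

P_X ≈ 410 kg VSS/d

Effluent substrate depends only on kinetics and SRT: S = K_s(1 + k_d θ_c) / [θ_c(Yk − k_d) − 1] = 51.7 × (1 + 0.0593 × 5.08) / [5.08 × (0.697 × 4.15 − 0.0593) − 1] = 67.27 / 13.39 = 5.023 mg/L.
Correct the yield for decay: Y_obs = Y/(1 + k_d θ_c) = 0.697 / (1 + 0.0593 × 5.08) = 0.697 / 1.301 = 0.5356.
Mass of BOD₅ removed per day: Q(S₀ − S) = 615 × 1245 g/m³ = 765.7 kg/d.
So the net sludge growth is P_X = 0.5356 × 765.7 = 410.1 kg VSS/d.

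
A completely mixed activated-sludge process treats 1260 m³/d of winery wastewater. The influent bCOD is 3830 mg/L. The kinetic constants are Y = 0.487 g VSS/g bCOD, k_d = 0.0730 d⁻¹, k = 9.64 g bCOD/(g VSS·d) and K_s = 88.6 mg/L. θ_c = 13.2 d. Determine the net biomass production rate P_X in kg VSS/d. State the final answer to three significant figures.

P_X ≈ 1200 kg VSS/d

Effluent substrate depends only on kinetics and SRT: S = K_s(1 + k_d θ_c) / [θ_c(Yk − k_d) − 1] = 88.6 × (1 + 0.0730 × 13.2) / [13.2 × (0.487 × 9.64 − 0.0730) − 1] = 174.0 / 60.01 = 2.899 mg/L.
Y_obs = Y / (1 + k_d θ_c) = 0.487 / (1 + 0.0730 × 13.2) = 0.487 / 1.964 = 0.2480.
Mass of bCOD removed per day: Q(S₀ − S) = 1260 × 3827 g/m³ = 4822 kg/d.
So the net sludge growth is P_X = 0.2480 × 4822 = 1196 kg VSS/d.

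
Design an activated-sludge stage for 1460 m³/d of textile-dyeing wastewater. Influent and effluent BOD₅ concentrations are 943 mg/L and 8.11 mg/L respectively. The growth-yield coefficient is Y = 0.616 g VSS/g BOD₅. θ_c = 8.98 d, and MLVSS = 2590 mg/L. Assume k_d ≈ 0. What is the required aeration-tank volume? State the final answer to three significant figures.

V ≈ 2920 m³

Biomass mass balance (decay neglected): V·X = Y·Q·(S₀ − S)·θ_c, so V = 0.616 × 1460 × (943 − 8.11) × 8.98 / 2590 = 2915 m³.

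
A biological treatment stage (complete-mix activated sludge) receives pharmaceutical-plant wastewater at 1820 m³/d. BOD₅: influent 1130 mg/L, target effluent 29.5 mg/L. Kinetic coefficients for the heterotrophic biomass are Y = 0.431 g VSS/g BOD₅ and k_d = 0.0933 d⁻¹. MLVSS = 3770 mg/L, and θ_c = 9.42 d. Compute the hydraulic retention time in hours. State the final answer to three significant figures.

From the SRT design equation V = Y Q (S₀−S) θ_c / [X (1 + k_d θ_c)] = 0.431 × 1820 × (1130 − 29.5) × 9.42 / [3770 × (1 + 0.0933 × 9.42)] = 8.13×10^6 / 7083 = 1148 m³.
Hydraulic retention time τ = V/Q = 1148 / 1820 = 0.6308 d = 15.14 h.

τ ≈ 15.1 h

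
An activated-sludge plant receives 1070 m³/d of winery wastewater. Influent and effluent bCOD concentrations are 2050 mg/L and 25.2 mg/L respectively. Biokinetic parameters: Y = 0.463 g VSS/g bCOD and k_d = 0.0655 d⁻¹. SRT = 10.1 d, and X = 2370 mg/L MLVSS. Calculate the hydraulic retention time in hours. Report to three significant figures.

Rearranging the biomass balance for a CMAS with decay, V = Y·Q·ΔS·θ_c / [X·(1+k_d θ_c)] = 0.463 × 1070 × (2050 − 25.2) × 10.1 / [2370 × (1 + 0.0655 × 10.1)] = 1.01×10^7 / 3938 = 2573 m³.
τ = V/Q = 2573/1070 = 2.404 d, or 57.71 h.

τ ≈ 57.7 h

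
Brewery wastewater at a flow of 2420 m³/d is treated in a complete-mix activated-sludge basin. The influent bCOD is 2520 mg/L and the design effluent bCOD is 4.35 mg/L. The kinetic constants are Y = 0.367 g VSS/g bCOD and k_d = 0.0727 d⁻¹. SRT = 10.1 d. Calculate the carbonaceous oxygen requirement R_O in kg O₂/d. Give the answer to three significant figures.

R_O ≈ 4260 kg O₂/d

Observed yield with endogenous decay: Y_obs = Y / (1 + k_d·θ_c) = 0.367 / (1 + 0.0727 × 10.1) = 0.367 / 1.734 = 0.2116 g VSS/g bCOD.
Mass of bCOD removed per day: Q(S₀ − S) = 2420 × 2516 g/m³ = 6088 kg/d.
Biomass synthesised: P_X = Y_obs × 6088 = 1288 kg VSS/d.
R_O = Q·ΔS − 1.42 P_X = 6088 − 1829 = 4258 kg O₂/d.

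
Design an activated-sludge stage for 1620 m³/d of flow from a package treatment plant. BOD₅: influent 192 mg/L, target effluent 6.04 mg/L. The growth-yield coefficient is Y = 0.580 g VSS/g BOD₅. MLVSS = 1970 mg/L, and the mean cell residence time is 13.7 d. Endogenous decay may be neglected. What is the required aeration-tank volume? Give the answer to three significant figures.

V·X = Y·Q·ΔS·θ_c gives V = 0.580 × 1620 × (192 − 6.04) × 13.7 / 1970 = 1215 m³.

V ≈ 1220 m³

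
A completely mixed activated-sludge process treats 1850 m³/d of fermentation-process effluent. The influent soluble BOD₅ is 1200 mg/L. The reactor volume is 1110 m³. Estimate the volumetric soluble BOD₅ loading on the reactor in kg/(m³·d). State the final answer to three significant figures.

Applied soluble BOD₅ load per unit volume = Q·S₀/V = (1850 × 1200/1000)/1110 = 2.000 kg soluble BOD₅·m⁻³·d⁻¹.

L_v ≈ 2.00 kg soluble BOD₅/(m³·d)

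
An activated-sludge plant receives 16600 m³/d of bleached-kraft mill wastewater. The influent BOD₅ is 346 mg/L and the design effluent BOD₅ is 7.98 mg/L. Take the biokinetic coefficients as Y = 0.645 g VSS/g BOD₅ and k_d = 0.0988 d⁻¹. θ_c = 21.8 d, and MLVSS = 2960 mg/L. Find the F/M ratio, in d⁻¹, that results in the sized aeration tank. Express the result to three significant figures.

F/M ≈ 0.230 d⁻¹

Steady-state biomass mass balance: V·X·(1 + k_d·θ_c) = Y·Q·(S₀ − S)·θ_c, so V = 0.645 × 16600 × (346 − 7.98) × 21.8 / [2960 × (1 + 0.0988 × 21.8)] = 7.89×10^7 / 9335 = 8452 m³.
Food-to-microorganism ratio F/M = Q S₀ / (V X) = 16600 × 346 / (8452 × 2960) = 0.2296 d⁻¹.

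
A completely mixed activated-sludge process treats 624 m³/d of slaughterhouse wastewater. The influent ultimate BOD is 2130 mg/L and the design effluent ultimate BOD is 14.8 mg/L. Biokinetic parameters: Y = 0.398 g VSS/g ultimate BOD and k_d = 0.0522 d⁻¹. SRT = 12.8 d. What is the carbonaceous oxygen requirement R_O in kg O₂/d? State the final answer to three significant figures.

Correct the yield for decay: Y_obs = Y/(1 + k_d θ_c) = 0.398 / (1 + 0.0522 × 12.8) = 0.398 / 1.668 = 0.2386.
Mass of ultimate BOD removed per day: Q(S₀ − S) = 624 × 2115 g/m³ = 1320 kg/d.
Net sludge production P_X = 0.2386 × 1320 = 314.9 kg VSS/d.
Carbonaceous O₂ demand = substrate oxidised − cell-mass equivalent = 1320 − 1.42 × 314.9 = 872.7 kg O₂/d.

R_O ≈ 873 kg O₂/d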